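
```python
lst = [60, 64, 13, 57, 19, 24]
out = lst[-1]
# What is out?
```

lst has length 6. Negative index -1 maps to positive index 6 + (-1) = 5. lst[5] = 24.

24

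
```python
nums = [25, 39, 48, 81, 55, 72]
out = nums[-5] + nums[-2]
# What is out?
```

nums has length 6. Negative index -5 maps to positive index 6 + (-5) = 1. nums[1] = 39.
nums has length 6. Negative index -2 maps to positive index 6 + (-2) = 4. nums[4] = 55.
Sum: 39 + 55 = 94.

94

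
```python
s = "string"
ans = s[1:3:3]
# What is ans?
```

s has length 6. The slice s[1:3:3] selects indices [1] (1->'t'), giving 't'.

't'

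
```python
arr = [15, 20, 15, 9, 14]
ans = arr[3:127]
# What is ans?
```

arr has length 5. The slice arr[3:127] selects indices [3, 4] (3->9, 4->14), giving [9, 14].

[9, 14]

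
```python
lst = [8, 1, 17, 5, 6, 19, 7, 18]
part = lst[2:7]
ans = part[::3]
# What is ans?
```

lst has length 8. The slice lst[2:7] selects indices [2, 3, 4, 5, 6] (2->17, 3->5, 4->6, 5->19, 6->7), giving [17, 5, 6, 19, 7]. So part = [17, 5, 6, 19, 7]. part has length 5. The slice part[::3] selects indices [0, 3] (0->17, 3->19), giving [17, 19].

[17, 19]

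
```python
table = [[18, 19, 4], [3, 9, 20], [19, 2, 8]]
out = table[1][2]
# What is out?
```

table[1] = [3, 9, 20]. Taking column 2 of that row yields 20.

20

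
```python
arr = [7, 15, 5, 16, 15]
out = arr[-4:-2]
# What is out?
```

arr has length 5. The slice arr[-4:-2] selects indices [1, 2] (1->15, 2->5), giving [15, 5].

[15, 5]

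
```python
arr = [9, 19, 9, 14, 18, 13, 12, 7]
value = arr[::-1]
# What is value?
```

arr has length 8. The slice arr[::-1] selects indices [7, 6, 5, 4, 3, 2, 1, 0] (7->7, 6->12, 5->13, 4->18, 3->14, 2->9, 1->19, 0->9), giving [7, 12, 13, 18, 14, 9, 19, 9].

[7, 12, 13, 18, 14, 9, 19, 9]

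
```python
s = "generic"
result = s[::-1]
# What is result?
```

s has length 7. The slice s[::-1] selects indices [6, 5, 4, 3, 2, 1, 0] (6->'c', 5->'i', 4->'r', 3->'e', 2->'n', 1->'e', 0->'g'), giving 'cireneg'.

'cireneg'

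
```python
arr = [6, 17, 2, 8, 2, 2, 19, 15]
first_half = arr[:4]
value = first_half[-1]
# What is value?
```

arr has length 8. The slice arr[:4] selects indices [0, 1, 2, 3] (0->6, 1->17, 2->2, 3->8), giving [6, 17, 2, 8]. So first_half = [6, 17, 2, 8]. Then first_half[-1] = 8.

8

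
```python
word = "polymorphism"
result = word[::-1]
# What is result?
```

word has length 12. The slice word[::-1] selects indices [11, 10, 9, 8, 7, 6, 5, 4, 3, 2, 1, 0] (11->'m', 10->'s', 9->'i', 8->'h', 7->'p', 6->'r', 5->'o', 4->'m', 3->'y', 2->'l', 1->'o', 0->'p'), giving 'msihpromylop'.

'msihpromylop'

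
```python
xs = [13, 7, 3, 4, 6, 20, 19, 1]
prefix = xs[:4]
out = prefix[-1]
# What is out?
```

xs has length 8. The slice xs[:4] selects indices [0, 1, 2, 3] (0->13, 1->7, 2->3, 3->4), giving [13, 7, 3, 4]. So prefix = [13, 7, 3, 4]. Then prefix[-1] = 4.

4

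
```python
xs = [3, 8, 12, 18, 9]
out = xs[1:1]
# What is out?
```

xs has length 5. The slice xs[1:1] resolves to an empty index range, so the result is [].

[]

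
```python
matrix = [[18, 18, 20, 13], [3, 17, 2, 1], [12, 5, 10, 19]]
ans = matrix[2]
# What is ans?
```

matrix has 3 rows. Row 2 is [12, 5, 10, 19].

[12, 5, 10, 19]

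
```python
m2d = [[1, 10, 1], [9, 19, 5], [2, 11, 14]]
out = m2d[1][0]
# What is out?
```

m2d[1] = [9, 19, 5]. Taking column 0 of that row yields 9.

9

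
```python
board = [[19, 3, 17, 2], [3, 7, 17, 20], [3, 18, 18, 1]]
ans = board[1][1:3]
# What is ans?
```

board[1] = [3, 7, 17, 20]. board[1] has length 4. The slice board[1][1:3] selects indices [1, 2] (1->7, 2->17), giving [7, 17].

[7, 17]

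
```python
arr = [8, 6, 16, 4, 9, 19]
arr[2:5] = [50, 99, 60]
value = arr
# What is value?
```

arr starts as [8, 6, 16, 4, 9, 19] (length 6). The slice arr[2:5] covers indices [2, 3, 4] with values [16, 4, 9]. Replacing that slice with [50, 99, 60] (same length) produces [8, 6, 50, 99, 60, 19].

[8, 6, 50, 99, 60, 19]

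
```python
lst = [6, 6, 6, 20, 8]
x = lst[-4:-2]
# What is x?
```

lst has length 5. The slice lst[-4:-2] selects indices [1, 2] (1->6, 2->6), giving [6, 6].

[6, 6]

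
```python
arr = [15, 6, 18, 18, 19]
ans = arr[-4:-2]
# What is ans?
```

arr has length 5. The slice arr[-4:-2] selects indices [1, 2] (1->6, 2->18), giving [6, 18].

[6, 18]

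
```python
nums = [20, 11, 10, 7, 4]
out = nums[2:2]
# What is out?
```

nums has length 5. The slice nums[2:2] resolves to an empty index range, so the result is [].

[]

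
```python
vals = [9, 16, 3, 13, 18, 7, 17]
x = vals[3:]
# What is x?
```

vals has length 7. The slice vals[3:] selects indices [3, 4, 5, 6] (3->13, 4->18, 5->7, 6->17), giving [13, 18, 7, 17].

[13, 18, 7, 17]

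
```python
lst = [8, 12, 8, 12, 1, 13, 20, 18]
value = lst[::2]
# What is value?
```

lst has length 8. The slice lst[::2] selects indices [0, 2, 4, 6] (0->8, 2->8, 4->1, 6->20), giving [8, 8, 1, 20].

[8, 8, 1, 20]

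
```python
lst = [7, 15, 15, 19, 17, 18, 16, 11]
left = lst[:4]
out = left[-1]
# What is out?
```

lst has length 8. The slice lst[:4] selects indices [0, 1, 2, 3] (0->7, 1->15, 2->15, 3->19), giving [7, 15, 15, 19]. So left = [7, 15, 15, 19]. Then left[-1] = 19.

19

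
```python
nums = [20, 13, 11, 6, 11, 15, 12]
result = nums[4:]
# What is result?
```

nums has length 7. The slice nums[4:] selects indices [4, 5, 6] (4->11, 5->15, 6->12), giving [11, 15, 12].

[11, 15, 12]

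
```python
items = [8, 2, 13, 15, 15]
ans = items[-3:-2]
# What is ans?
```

items has length 5. The slice items[-3:-2] selects indices [2] (2->13), giving [13].

[13]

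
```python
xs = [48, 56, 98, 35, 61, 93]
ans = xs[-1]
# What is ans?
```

xs has length 6. Negative index -1 maps to positive index 6 + (-1) = 5. xs[5] = 93.

93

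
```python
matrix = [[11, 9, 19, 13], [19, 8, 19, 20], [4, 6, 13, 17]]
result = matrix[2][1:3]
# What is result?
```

matrix[2] = [4, 6, 13, 17]. matrix[2] has length 4. The slice matrix[2][1:3] selects indices [1, 2] (1->6, 2->13), giving [6, 13].

[6, 13]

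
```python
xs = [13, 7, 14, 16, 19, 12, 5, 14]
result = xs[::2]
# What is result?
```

xs has length 8. The slice xs[::2] selects indices [0, 2, 4, 6] (0->13, 2->14, 4->19, 6->5), giving [13, 14, 19, 5].

[13, 14, 19, 5]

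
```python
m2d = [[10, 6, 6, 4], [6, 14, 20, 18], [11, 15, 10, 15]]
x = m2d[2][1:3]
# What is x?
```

m2d[2] = [11, 15, 10, 15]. m2d[2] has length 4. The slice m2d[2][1:3] selects indices [1, 2] (1->15, 2->10), giving [15, 10].

[15, 10]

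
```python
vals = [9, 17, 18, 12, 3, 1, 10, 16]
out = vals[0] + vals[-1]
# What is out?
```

vals has length 8. vals[0] = 9.
vals has length 8. Negative index -1 maps to positive index 8 + (-1) = 7. vals[7] = 16.
Sum: 9 + 16 = 25.

25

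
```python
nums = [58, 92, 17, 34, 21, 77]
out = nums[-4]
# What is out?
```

nums has length 6. Negative index -4 maps to positive index 6 + (-4) = 2. nums[2] = 17.

17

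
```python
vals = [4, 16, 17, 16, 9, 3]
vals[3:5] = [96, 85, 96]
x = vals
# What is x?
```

vals starts as [4, 16, 17, 16, 9, 3] (length 6). The slice vals[3:5] covers indices [3, 4] with values [16, 9]. Replacing that slice with [96, 85, 96] (different length) produces [4, 16, 17, 96, 85, 96, 3].

[4, 16, 17, 96, 85, 96, 3]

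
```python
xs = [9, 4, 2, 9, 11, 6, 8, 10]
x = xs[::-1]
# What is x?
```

xs has length 8. The slice xs[::-1] selects indices [7, 6, 5, 4, 3, 2, 1, 0] (7->10, 6->8, 5->6, 4->11, 3->9, 2->2, 1->4, 0->9), giving [10, 8, 6, 11, 9, 2, 4, 9].

[10, 8, 6, 11, 9, 2, 4, 9]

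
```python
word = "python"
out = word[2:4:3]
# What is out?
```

word has length 6. The slice word[2:4:3] selects indices [2] (2->'t'), giving 't'.

't'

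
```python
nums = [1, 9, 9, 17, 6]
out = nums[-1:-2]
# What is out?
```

nums has length 5. The slice nums[-1:-2] resolves to an empty index range, so the result is [].

[]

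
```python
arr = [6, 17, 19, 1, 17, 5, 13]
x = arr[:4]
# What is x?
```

arr has length 7. The slice arr[:4] selects indices [0, 1, 2, 3] (0->6, 1->17, 2->19, 3->1), giving [6, 17, 19, 1].

[6, 17, 19, 1]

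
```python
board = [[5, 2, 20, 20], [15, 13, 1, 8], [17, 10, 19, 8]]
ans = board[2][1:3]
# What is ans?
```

board[2] = [17, 10, 19, 8]. board[2] has length 4. The slice board[2][1:3] selects indices [1, 2] (1->10, 2->19), giving [10, 19].

[10, 19]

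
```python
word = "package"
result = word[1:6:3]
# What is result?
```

word has length 7. The slice word[1:6:3] selects indices [1, 4] (1->'a', 4->'a'), giving 'aa'.

'aa'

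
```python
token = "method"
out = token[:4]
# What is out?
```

token has length 6. The slice token[:4] selects indices [0, 1, 2, 3] (0->'m', 1->'e', 2->'t', 3->'h'), giving 'meth'.

'meth'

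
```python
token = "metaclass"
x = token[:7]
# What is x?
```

token has length 9. The slice token[:7] selects indices [0, 1, 2, 3, 4, 5, 6] (0->'m', 1->'e', 2->'t', 3->'a', 4->'c', 5->'l', 6->'a'), giving 'metacla'.

'metacla'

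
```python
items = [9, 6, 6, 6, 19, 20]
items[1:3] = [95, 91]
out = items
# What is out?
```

items starts as [9, 6, 6, 6, 19, 20] (length 6). The slice items[1:3] covers indices [1, 2] with values [6, 6]. Replacing that slice with [95, 91] (same length) produces [9, 95, 91, 6, 19, 20].

[9, 95, 91, 6, 19, 20]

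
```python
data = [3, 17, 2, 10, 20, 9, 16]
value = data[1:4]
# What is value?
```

data has length 7. The slice data[1:4] selects indices [1, 2, 3] (1->17, 2->2, 3->10), giving [17, 2, 10].

[17, 2, 10]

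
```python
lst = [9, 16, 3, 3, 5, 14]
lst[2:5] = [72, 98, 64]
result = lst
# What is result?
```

lst starts as [9, 16, 3, 3, 5, 14] (length 6). The slice lst[2:5] covers indices [2, 3, 4] with values [3, 3, 5]. Replacing that slice with [72, 98, 64] (same length) produces [9, 16, 72, 98, 64, 14].

[9, 16, 72, 98, 64, 14]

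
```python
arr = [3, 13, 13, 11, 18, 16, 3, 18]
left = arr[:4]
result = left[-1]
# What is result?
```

arr has length 8. The slice arr[:4] selects indices [0, 1, 2, 3] (0->3, 1->13, 2->13, 3->11), giving [3, 13, 13, 11]. So left = [3, 13, 13, 11]. Then left[-1] = 11.

11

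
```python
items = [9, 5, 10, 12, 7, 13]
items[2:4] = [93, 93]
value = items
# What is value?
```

items starts as [9, 5, 10, 12, 7, 13] (length 6). The slice items[2:4] covers indices [2, 3] with values [10, 12]. Replacing that slice with [93, 93] (same length) produces [9, 5, 93, 93, 7, 13].

[9, 5, 93, 93, 7, 13]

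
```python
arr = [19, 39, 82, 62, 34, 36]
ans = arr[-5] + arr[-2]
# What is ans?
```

arr has length 6. Negative index -5 maps to positive index 6 + (-5) = 1. arr[1] = 39.
arr has length 6. Negative index -2 maps to positive index 6 + (-2) = 4. arr[4] = 34.
Sum: 39 + 34 = 73.

73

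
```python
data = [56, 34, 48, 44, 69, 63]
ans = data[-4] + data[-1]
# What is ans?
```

data has length 6. Negative index -4 maps to positive index 6 + (-4) = 2. data[2] = 48.
data has length 6. Negative index -1 maps to positive index 6 + (-1) = 5. data[5] = 63.
Sum: 48 + 63 = 111.

111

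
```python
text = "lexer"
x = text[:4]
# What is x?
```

text has length 5. The slice text[:4] selects indices [0, 1, 2, 3] (0->'l', 1->'e', 2->'x', 3->'e'), giving 'lexe'.

'lexe'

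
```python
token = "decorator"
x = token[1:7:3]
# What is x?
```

token has length 9. The slice token[1:7:3] selects indices [1, 4] (1->'e', 4->'r'), giving 'er'.

'er'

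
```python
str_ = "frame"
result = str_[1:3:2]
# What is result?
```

str_ has length 5. The slice str_[1:3:2] selects indices [1] (1->'r'), giving 'r'.

'r'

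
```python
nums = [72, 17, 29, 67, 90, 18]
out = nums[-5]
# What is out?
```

nums has length 6. Negative index -5 maps to positive index 6 + (-5) = 1. nums[1] = 17.

17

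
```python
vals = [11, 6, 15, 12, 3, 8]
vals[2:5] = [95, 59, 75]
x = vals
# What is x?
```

vals starts as [11, 6, 15, 12, 3, 8] (length 6). The slice vals[2:5] covers indices [2, 3, 4] with values [15, 12, 3]. Replacing that slice with [95, 59, 75] (same length) produces [11, 6, 95, 59, 75, 8].

[11, 6, 95, 59, 75, 8]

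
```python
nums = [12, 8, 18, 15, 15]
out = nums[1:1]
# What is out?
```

nums has length 5. The slice nums[1:1] resolves to an empty index range, so the result is [].

[]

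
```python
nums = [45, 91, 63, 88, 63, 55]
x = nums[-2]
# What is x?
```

nums has length 6. Negative index -2 maps to positive index 6 + (-2) = 4. nums[4] = 63.

63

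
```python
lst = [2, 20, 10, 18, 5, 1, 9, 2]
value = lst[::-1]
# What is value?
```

lst has length 8. The slice lst[::-1] selects indices [7, 6, 5, 4, 3, 2, 1, 0] (7->2, 6->9, 5->1, 4->5, 3->18, 2->10, 1->20, 0->2), giving [2, 9, 1, 5, 18, 10, 20, 2].

[2, 9, 1, 5, 18, 10, 20, 2]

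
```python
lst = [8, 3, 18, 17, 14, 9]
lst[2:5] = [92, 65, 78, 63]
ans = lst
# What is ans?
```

lst starts as [8, 3, 18, 17, 14, 9] (length 6). The slice lst[2:5] covers indices [2, 3, 4] with values [18, 17, 14]. Replacing that slice with [92, 65, 78, 63] (different length) produces [8, 3, 92, 65, 78, 63, 9].

[8, 3, 92, 65, 78, 63, 9]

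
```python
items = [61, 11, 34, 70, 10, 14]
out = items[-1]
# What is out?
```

items has length 6. Negative index -1 maps to positive index 6 + (-1) = 5. items[5] = 14.

14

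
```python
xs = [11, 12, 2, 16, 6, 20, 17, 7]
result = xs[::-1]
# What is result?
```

xs has length 8. The slice xs[::-1] selects indices [7, 6, 5, 4, 3, 2, 1, 0] (7->7, 6->17, 5->20, 4->6, 3->16, 2->2, 1->12, 0->11), giving [7, 17, 20, 6, 16, 2, 12, 11].

[7, 17, 20, 6, 16, 2, 12, 11]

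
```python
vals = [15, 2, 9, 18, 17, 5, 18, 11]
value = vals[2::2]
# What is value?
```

vals has length 8. The slice vals[2::2] selects indices [2, 4, 6] (2->9, 4->17, 6->18), giving [9, 17, 18].

[9, 17, 18]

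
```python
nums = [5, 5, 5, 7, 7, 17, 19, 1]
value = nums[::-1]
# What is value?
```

nums has length 8. The slice nums[::-1] selects indices [7, 6, 5, 4, 3, 2, 1, 0] (7->1, 6->19, 5->17, 4->7, 3->7, 2->5, 1->5, 0->5), giving [1, 19, 17, 7, 7, 5, 5, 5].

[1, 19, 17, 7, 7, 5, 5, 5]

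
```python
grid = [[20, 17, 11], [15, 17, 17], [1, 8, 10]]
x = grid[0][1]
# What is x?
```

grid[0] = [20, 17, 11]. Taking column 1 of that row yields 17.

17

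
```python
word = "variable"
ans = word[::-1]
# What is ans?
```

word has length 8. The slice word[::-1] selects indices [7, 6, 5, 4, 3, 2, 1, 0] (7->'e', 6->'l', 5->'b', 4->'a', 3->'i', 2->'r', 1->'a', 0->'v'), giving 'elbairav'.

'elbairav'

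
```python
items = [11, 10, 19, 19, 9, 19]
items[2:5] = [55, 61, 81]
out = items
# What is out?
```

items starts as [11, 10, 19, 19, 9, 19] (length 6). The slice items[2:5] covers indices [2, 3, 4] with values [19, 19, 9]. Replacing that slice with [55, 61, 81] (same length) produces [11, 10, 55, 61, 81, 19].

[11, 10, 55, 61, 81, 19]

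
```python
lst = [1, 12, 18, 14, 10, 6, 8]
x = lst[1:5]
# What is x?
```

lst has length 7. The slice lst[1:5] selects indices [1, 2, 3, 4] (1->12, 2->18, 3->14, 4->10), giving [12, 18, 14, 10].

[12, 18, 14, 10]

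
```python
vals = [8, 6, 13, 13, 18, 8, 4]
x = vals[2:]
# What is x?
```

vals has length 7. The slice vals[2:] selects indices [2, 3, 4, 5, 6] (2->13, 3->13, 4->18, 5->8, 6->4), giving [13, 13, 18, 8, 4].

[13, 13, 18, 8, 4]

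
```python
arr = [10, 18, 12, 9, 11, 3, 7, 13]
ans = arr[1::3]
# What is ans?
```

arr has length 8. The slice arr[1::3] selects indices [1, 4, 7] (1->18, 4->11, 7->13), giving [18, 11, 13].

[18, 11, 13]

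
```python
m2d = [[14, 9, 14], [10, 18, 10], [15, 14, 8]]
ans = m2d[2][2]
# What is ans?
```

m2d[2] = [15, 14, 8]. Taking column 2 of that row yields 8.

8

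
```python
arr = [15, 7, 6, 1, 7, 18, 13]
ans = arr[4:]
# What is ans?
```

arr has length 7. The slice arr[4:] selects indices [4, 5, 6] (4->7, 5->18, 6->13), giving [7, 18, 13].

[7, 18, 13]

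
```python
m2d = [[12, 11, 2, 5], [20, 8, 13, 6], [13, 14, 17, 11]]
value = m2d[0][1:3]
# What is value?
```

m2d[0] = [12, 11, 2, 5]. m2d[0] has length 4. The slice m2d[0][1:3] selects indices [1, 2] (1->11, 2->2), giving [11, 2].

[11, 2]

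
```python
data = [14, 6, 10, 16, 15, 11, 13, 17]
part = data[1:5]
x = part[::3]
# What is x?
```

data has length 8. The slice data[1:5] selects indices [1, 2, 3, 4] (1->6, 2->10, 3->16, 4->15), giving [6, 10, 16, 15]. So part = [6, 10, 16, 15]. part has length 4. The slice part[::3] selects indices [0, 3] (0->6, 3->15), giving [6, 15].

[6, 15]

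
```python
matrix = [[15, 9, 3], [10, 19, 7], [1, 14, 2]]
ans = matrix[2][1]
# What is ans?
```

matrix[2] = [1, 14, 2]. Taking column 1 of that row yields 14.

14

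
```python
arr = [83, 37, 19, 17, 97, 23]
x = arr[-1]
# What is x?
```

arr has length 6. Negative index -1 maps to positive index 6 + (-1) = 5. arr[5] = 23.

23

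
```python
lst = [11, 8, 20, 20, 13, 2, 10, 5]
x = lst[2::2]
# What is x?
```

lst has length 8. The slice lst[2::2] selects indices [2, 4, 6] (2->20, 4->13, 6->10), giving [20, 13, 10].

[20, 13, 10]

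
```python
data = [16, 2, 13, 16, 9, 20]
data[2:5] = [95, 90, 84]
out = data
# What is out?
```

data starts as [16, 2, 13, 16, 9, 20] (length 6). The slice data[2:5] covers indices [2, 3, 4] with values [13, 16, 9]. Replacing that slice with [95, 90, 84] (same length) produces [16, 2, 95, 90, 84, 20].

[16, 2, 95, 90, 84, 20]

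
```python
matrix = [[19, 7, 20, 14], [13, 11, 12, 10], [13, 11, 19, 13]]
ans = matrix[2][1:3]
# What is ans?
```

matrix[2] = [13, 11, 19, 13]. matrix[2] has length 4. The slice matrix[2][1:3] selects indices [1, 2] (1->11, 2->19), giving [11, 19].

[11, 19]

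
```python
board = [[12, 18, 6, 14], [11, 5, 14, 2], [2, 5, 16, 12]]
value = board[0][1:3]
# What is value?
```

board[0] = [12, 18, 6, 14]. board[0] has length 4. The slice board[0][1:3] selects indices [1, 2] (1->18, 2->6), giving [18, 6].

[18, 6]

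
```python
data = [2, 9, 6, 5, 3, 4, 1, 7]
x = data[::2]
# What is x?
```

data has length 8. The slice data[::2] selects indices [0, 2, 4, 6] (0->2, 2->6, 4->3, 6->1), giving [2, 6, 3, 1].

[2, 6, 3, 1]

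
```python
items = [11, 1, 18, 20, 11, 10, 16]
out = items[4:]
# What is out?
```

items has length 7. The slice items[4:] selects indices [4, 5, 6] (4->11, 5->10, 6->16), giving [11, 10, 16].

[11, 10, 16]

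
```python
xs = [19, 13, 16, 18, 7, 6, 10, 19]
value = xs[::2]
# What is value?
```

xs has length 8. The slice xs[::2] selects indices [0, 2, 4, 6] (0->19, 2->16, 4->7, 6->10), giving [19, 16, 7, 10].

[19, 16, 7, 10]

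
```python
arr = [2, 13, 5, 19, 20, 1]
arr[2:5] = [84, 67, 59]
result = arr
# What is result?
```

arr starts as [2, 13, 5, 19, 20, 1] (length 6). The slice arr[2:5] covers indices [2, 3, 4] with values [5, 19, 20]. Replacing that slice with [84, 67, 59] (same length) produces [2, 13, 84, 67, 59, 1].

[2, 13, 84, 67, 59, 1]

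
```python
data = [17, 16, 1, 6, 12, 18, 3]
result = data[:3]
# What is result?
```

data has length 7. The slice data[:3] selects indices [0, 1, 2] (0->17, 1->16, 2->1), giving [17, 16, 1].

[17, 16, 1]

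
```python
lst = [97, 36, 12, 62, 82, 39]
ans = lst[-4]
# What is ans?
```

lst has length 6. Negative index -4 maps to positive index 6 + (-4) = 2. lst[2] = 12.

12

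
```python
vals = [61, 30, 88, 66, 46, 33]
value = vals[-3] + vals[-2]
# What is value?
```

vals has length 6. Negative index -3 maps to positive index 6 + (-3) = 3. vals[3] = 66.
vals has length 6. Negative index -2 maps to positive index 6 + (-2) = 4. vals[4] = 46.
Sum: 66 + 46 = 112.

112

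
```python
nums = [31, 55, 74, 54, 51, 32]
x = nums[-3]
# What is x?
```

nums has length 6. Negative index -3 maps to positive index 6 + (-3) = 3. nums[3] = 54.

54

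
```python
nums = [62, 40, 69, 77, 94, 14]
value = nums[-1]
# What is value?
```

nums has length 6. Negative index -1 maps to positive index 6 + (-1) = 5. nums[5] = 14.

14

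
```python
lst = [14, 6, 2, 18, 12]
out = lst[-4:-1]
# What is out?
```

lst has length 5. The slice lst[-4:-1] selects indices [1, 2, 3] (1->6, 2->2, 3->18), giving [6, 2, 18].

[6, 2, 18]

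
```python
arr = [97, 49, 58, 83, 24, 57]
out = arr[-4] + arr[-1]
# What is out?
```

arr has length 6. Negative index -4 maps to positive index 6 + (-4) = 2. arr[2] = 58.
arr has length 6. Negative index -1 maps to positive index 6 + (-1) = 5. arr[5] = 57.
Sum: 58 + 57 = 115.

115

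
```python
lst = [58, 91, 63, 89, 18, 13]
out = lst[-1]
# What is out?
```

lst has length 6. Negative index -1 maps to positive index 6 + (-1) = 5. lst[5] = 13.

13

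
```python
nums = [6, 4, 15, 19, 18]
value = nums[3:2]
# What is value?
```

nums has length 5. The slice nums[3:2] resolves to an empty index range, so the result is [].

[]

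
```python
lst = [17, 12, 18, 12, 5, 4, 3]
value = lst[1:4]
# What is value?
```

lst has length 7. The slice lst[1:4] selects indices [1, 2, 3] (1->12, 2->18, 3->12), giving [12, 18, 12].

[12, 18, 12]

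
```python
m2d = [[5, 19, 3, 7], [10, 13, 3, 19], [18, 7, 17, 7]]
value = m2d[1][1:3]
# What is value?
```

m2d[1] = [10, 13, 3, 19]. m2d[1] has length 4. The slice m2d[1][1:3] selects indices [1, 2] (1->13, 2->3), giving [13, 3].

[13, 3]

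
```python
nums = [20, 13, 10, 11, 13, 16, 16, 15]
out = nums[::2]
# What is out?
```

nums has length 8. The slice nums[::2] selects indices [0, 2, 4, 6] (0->20, 2->10, 4->13, 6->16), giving [20, 10, 13, 16].

[20, 10, 13, 16]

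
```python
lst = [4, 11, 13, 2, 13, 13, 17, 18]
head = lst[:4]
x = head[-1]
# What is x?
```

lst has length 8. The slice lst[:4] selects indices [0, 1, 2, 3] (0->4, 1->11, 2->13, 3->2), giving [4, 11, 13, 2]. So head = [4, 11, 13, 2]. Then head[-1] = 2.

2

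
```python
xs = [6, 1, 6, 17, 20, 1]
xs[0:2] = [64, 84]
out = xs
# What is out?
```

xs starts as [6, 1, 6, 17, 20, 1] (length 6). The slice xs[0:2] covers indices [0, 1] with values [6, 1]. Replacing that slice with [64, 84] (same length) produces [64, 84, 6, 17, 20, 1].

[64, 84, 6, 17, 20, 1]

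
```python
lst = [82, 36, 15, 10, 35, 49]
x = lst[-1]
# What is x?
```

lst has length 6. Negative index -1 maps to positive index 6 + (-1) = 5. lst[5] = 49.

49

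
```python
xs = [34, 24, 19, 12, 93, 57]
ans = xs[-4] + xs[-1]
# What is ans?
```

xs has length 6. Negative index -4 maps to positive index 6 + (-4) = 2. xs[2] = 19.
xs has length 6. Negative index -1 maps to positive index 6 + (-1) = 5. xs[5] = 57.
Sum: 19 + 57 = 76.

76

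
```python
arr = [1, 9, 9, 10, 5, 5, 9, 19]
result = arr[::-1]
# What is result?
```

arr has length 8. The slice arr[::-1] selects indices [7, 6, 5, 4, 3, 2, 1, 0] (7->19, 6->9, 5->5, 4->5, 3->10, 2->9, 1->9, 0->1), giving [19, 9, 5, 5, 10, 9, 9, 1].

[19, 9, 5, 5, 10, 9, 9, 1]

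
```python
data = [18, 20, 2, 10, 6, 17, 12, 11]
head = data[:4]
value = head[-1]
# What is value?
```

data has length 8. The slice data[:4] selects indices [0, 1, 2, 3] (0->18, 1->20, 2->2, 3->10), giving [18, 20, 2, 10]. So head = [18, 20, 2, 10]. Then head[-1] = 10.

10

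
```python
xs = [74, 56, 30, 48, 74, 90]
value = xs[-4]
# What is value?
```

xs has length 6. Negative index -4 maps to positive index 6 + (-4) = 2. xs[2] = 30.

30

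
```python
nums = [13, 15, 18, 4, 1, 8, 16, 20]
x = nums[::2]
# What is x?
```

nums has length 8. The slice nums[::2] selects indices [0, 2, 4, 6] (0->13, 2->18, 4->1, 6->16), giving [13, 18, 1, 16].

[13, 18, 1, 16]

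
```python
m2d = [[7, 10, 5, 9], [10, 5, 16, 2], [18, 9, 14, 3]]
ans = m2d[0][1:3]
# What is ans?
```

m2d[0] = [7, 10, 5, 9]. m2d[0] has length 4. The slice m2d[0][1:3] selects indices [1, 2] (1->10, 2->5), giving [10, 5].

[10, 5]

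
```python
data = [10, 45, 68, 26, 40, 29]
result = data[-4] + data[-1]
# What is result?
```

data has length 6. Negative index -4 maps to positive index 6 + (-4) = 2. data[2] = 68.
data has length 6. Negative index -1 maps to positive index 6 + (-1) = 5. data[5] = 29.
Sum: 68 + 29 = 97.

97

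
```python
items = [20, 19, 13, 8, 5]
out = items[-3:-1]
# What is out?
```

items has length 5. The slice items[-3:-1] selects indices [2, 3] (2->13, 3->8), giving [13, 8].

[13, 8]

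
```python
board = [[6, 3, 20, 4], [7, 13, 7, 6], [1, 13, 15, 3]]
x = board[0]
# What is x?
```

board has 3 rows. Row 0 is [6, 3, 20, 4].

[6, 3, 20, 4]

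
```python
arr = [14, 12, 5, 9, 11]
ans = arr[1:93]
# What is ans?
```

arr has length 5. The slice arr[1:93] selects indices [1, 2, 3, 4] (1->12, 2->5, 3->9, 4->11), giving [12, 5, 9, 11].

[12, 5, 9, 11]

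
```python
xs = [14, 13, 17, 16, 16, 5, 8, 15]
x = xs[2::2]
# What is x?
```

xs has length 8. The slice xs[2::2] selects indices [2, 4, 6] (2->17, 4->16, 6->8), giving [17, 16, 8].

[17, 16, 8]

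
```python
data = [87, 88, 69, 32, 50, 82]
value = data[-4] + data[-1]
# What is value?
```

data has length 6. Negative index -4 maps to positive index 6 + (-4) = 2. data[2] = 69.
data has length 6. Negative index -1 maps to positive index 6 + (-1) = 5. data[5] = 82.
Sum: 69 + 82 = 151.

151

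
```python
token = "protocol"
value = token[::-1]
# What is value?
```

token has length 8. The slice token[::-1] selects indices [7, 6, 5, 4, 3, 2, 1, 0] (7->'l', 6->'o', 5->'c', 4->'o', 3->'t', 2->'o', 1->'r', 0->'p'), giving 'locotorp'.

'locotorp'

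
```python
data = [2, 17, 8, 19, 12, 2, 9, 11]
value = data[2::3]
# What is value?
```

data has length 8. The slice data[2::3] selects indices [2, 5] (2->8, 5->2), giving [8, 2].

[8, 2]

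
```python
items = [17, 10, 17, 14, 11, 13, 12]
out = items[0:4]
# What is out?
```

items has length 7. The slice items[0:4] selects indices [0, 1, 2, 3] (0->17, 1->10, 2->17, 3->14), giving [17, 10, 17, 14].

[17, 10, 17, 14]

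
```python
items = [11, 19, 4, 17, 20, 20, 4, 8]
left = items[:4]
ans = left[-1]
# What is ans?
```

items has length 8. The slice items[:4] selects indices [0, 1, 2, 3] (0->11, 1->19, 2->4, 3->17), giving [11, 19, 4, 17]. So left = [11, 19, 4, 17]. Then left[-1] = 17.

17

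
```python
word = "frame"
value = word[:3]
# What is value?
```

word has length 5. The slice word[:3] selects indices [0, 1, 2] (0->'f', 1->'r', 2->'a'), giving 'fra'.

'fra'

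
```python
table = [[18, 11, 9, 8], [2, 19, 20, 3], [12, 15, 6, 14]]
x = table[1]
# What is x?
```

table has 3 rows. Row 1 is [2, 19, 20, 3].

[2, 19, 20, 3]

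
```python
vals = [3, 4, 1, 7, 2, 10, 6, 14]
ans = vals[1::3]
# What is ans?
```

vals has length 8. The slice vals[1::3] selects indices [1, 4, 7] (1->4, 4->2, 7->14), giving [4, 2, 14].

[4, 2, 14]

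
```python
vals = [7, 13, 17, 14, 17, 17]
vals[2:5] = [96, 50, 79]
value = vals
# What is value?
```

vals starts as [7, 13, 17, 14, 17, 17] (length 6). The slice vals[2:5] covers indices [2, 3, 4] with values [17, 14, 17]. Replacing that slice with [96, 50, 79] (same length) produces [7, 13, 96, 50, 79, 17].

[7, 13, 96, 50, 79, 17]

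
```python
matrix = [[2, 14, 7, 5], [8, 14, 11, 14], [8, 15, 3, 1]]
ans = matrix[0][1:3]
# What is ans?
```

matrix[0] = [2, 14, 7, 5]. matrix[0] has length 4. The slice matrix[0][1:3] selects indices [1, 2] (1->14, 2->7), giving [14, 7].

[14, 7]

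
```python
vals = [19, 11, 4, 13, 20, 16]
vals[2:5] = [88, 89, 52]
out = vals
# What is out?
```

vals starts as [19, 11, 4, 13, 20, 16] (length 6). The slice vals[2:5] covers indices [2, 3, 4] with values [4, 13, 20]. Replacing that slice with [88, 89, 52] (same length) produces [19, 11, 88, 89, 52, 16].

[19, 11, 88, 89, 52, 16]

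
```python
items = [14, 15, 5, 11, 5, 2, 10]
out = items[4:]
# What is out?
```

items has length 7. The slice items[4:] selects indices [4, 5, 6] (4->5, 5->2, 6->10), giving [5, 2, 10].

[5, 2, 10]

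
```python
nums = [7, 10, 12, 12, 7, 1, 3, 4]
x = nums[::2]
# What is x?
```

nums has length 8. The slice nums[::2] selects indices [0, 2, 4, 6] (0->7, 2->12, 4->7, 6->3), giving [7, 12, 7, 3].

[7, 12, 7, 3]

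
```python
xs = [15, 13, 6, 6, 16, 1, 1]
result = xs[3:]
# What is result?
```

xs has length 7. The slice xs[3:] selects indices [3, 4, 5, 6] (3->6, 4->16, 5->1, 6->1), giving [6, 16, 1, 1].

[6, 16, 1, 1]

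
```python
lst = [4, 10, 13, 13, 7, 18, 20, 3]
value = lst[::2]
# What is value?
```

lst has length 8. The slice lst[::2] selects indices [0, 2, 4, 6] (0->4, 2->13, 4->7, 6->20), giving [4, 13, 7, 20].

[4, 13, 7, 20]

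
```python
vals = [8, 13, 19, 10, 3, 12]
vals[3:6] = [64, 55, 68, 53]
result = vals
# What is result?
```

vals starts as [8, 13, 19, 10, 3, 12] (length 6). The slice vals[3:6] covers indices [3, 4, 5] with values [10, 3, 12]. Replacing that slice with [64, 55, 68, 53] (different length) produces [8, 13, 19, 64, 55, 68, 53].

[8, 13, 19, 64, 55, 68, 53]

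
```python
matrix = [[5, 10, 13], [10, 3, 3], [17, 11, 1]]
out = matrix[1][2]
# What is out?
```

matrix[1] = [10, 3, 3]. Taking column 2 of that row yields 3.

3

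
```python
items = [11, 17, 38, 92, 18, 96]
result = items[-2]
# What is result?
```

items has length 6. Negative index -2 maps to positive index 6 + (-2) = 4. items[4] = 18.

18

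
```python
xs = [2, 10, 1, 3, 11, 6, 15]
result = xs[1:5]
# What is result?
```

xs has length 7. The slice xs[1:5] selects indices [1, 2, 3, 4] (1->10, 2->1, 3->3, 4->11), giving [10, 1, 3, 11].

[10, 1, 3, 11]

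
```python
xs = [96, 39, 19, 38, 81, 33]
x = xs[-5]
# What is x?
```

xs has length 6. Negative index -5 maps to positive index 6 + (-5) = 1. xs[1] = 39.

39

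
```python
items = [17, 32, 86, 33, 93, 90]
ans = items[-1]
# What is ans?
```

items has length 6. Negative index -1 maps to positive index 6 + (-1) = 5. items[5] = 90.

90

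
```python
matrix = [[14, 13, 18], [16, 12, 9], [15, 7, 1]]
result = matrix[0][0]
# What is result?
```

matrix[0] = [14, 13, 18]. Taking column 0 of that row yields 14.

14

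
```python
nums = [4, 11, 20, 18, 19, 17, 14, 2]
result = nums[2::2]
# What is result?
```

nums has length 8. The slice nums[2::2] selects indices [2, 4, 6] (2->20, 4->19, 6->14), giving [20, 19, 14].

[20, 19, 14]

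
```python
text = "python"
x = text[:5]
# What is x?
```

text has length 6. The slice text[:5] selects indices [0, 1, 2, 3, 4] (0->'p', 1->'y', 2->'t', 3->'h', 4->'o'), giving 'pytho'.

'pytho'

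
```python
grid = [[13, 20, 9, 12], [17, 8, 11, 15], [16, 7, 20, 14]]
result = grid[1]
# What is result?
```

grid has 3 rows. Row 1 is [17, 8, 11, 15].

[17, 8, 11, 15]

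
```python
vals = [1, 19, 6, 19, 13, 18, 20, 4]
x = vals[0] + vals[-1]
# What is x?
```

vals has length 8. vals[0] = 1.
vals has length 8. Negative index -1 maps to positive index 8 + (-1) = 7. vals[7] = 4.
Sum: 1 + 4 = 5.

5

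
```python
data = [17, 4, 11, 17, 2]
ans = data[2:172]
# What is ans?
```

data has length 5. The slice data[2:172] selects indices [2, 3, 4] (2->11, 3->17, 4->2), giving [11, 17, 2].

[11, 17, 2]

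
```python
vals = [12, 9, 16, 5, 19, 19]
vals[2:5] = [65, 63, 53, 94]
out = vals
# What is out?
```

vals starts as [12, 9, 16, 5, 19, 19] (length 6). The slice vals[2:5] covers indices [2, 3, 4] with values [16, 5, 19]. Replacing that slice with [65, 63, 53, 94] (different length) produces [12, 9, 65, 63, 53, 94, 19].

[12, 9, 65, 63, 53, 94, 19]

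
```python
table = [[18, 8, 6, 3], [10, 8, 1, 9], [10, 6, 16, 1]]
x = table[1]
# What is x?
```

table has 3 rows. Row 1 is [10, 8, 1, 9].

[10, 8, 1, 9]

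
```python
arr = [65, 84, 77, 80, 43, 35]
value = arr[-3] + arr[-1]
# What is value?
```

arr has length 6. Negative index -3 maps to positive index 6 + (-3) = 3. arr[3] = 80.
arr has length 6. Negative index -1 maps to positive index 6 + (-1) = 5. arr[5] = 35.
Sum: 80 + 35 = 115.

115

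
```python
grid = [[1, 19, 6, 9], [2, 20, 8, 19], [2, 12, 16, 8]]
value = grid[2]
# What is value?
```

grid has 3 rows. Row 2 is [2, 12, 16, 8].

[2, 12, 16, 8]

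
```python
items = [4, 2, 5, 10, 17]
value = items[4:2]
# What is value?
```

items has length 5. The slice items[4:2] resolves to an empty index range, so the result is [].

[]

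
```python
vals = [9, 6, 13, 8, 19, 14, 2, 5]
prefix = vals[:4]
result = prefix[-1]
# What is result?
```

vals has length 8. The slice vals[:4] selects indices [0, 1, 2, 3] (0->9, 1->6, 2->13, 3->8), giving [9, 6, 13, 8]. So prefix = [9, 6, 13, 8]. Then prefix[-1] = 8.

8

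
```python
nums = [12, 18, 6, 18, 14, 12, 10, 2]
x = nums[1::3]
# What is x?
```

nums has length 8. The slice nums[1::3] selects indices [1, 4, 7] (1->18, 4->14, 7->2), giving [18, 14, 2].

[18, 14, 2]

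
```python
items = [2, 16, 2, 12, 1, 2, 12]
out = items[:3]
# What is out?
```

items has length 7. The slice items[:3] selects indices [0, 1, 2] (0->2, 1->16, 2->2), giving [2, 16, 2].

[2, 16, 2]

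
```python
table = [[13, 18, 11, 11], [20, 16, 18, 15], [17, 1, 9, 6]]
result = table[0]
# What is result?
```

table has 3 rows. Row 0 is [13, 18, 11, 11].

[13, 18, 11, 11]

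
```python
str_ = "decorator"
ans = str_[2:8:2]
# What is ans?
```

str_ has length 9. The slice str_[2:8:2] selects indices [2, 4, 6] (2->'c', 4->'r', 6->'t'), giving 'crt'.

'crt'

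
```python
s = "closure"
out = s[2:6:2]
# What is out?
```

s has length 7. The slice s[2:6:2] selects indices [2, 4] (2->'o', 4->'u'), giving 'ou'.

'ou'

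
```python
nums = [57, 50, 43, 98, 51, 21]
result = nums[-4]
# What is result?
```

nums has length 6. Negative index -4 maps to positive index 6 + (-4) = 2. nums[2] = 43.

43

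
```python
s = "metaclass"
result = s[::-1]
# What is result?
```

s has length 9. The slice s[::-1] selects indices [8, 7, 6, 5, 4, 3, 2, 1, 0] (8->'s', 7->'s', 6->'a', 5->'l', 4->'c', 3->'a', 2->'t', 1->'e', 0->'m'), giving 'ssalcatem'.

'ssalcatem'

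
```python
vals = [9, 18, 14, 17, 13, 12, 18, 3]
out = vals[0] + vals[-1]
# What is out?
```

vals has length 8. vals[0] = 9.
vals has length 8. Negative index -1 maps to positive index 8 + (-1) = 7. vals[7] = 3.
Sum: 9 + 3 = 12.

12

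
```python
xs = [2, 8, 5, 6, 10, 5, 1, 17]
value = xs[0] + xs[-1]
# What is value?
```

xs has length 8. xs[0] = 2.
xs has length 8. Negative index -1 maps to positive index 8 + (-1) = 7. xs[7] = 17.
Sum: 2 + 17 = 19.

19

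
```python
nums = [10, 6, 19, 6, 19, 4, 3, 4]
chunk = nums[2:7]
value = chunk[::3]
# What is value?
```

nums has length 8. The slice nums[2:7] selects indices [2, 3, 4, 5, 6] (2->19, 3->6, 4->19, 5->4, 6->3), giving [19, 6, 19, 4, 3]. So chunk = [19, 6, 19, 4, 3]. chunk has length 5. The slice chunk[::3] selects indices [0, 3] (0->19, 3->4), giving [19, 4].

[19, 4]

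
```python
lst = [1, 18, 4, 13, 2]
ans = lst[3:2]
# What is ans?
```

lst has length 5. The slice lst[3:2] resolves to an empty index range, so the result is [].

[]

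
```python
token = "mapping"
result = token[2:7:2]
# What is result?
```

token has length 7. The slice token[2:7:2] selects indices [2, 4, 6] (2->'p', 4->'i', 6->'g'), giving 'pig'.

'pig'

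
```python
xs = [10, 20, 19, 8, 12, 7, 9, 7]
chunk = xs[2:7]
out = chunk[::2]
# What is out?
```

xs has length 8. The slice xs[2:7] selects indices [2, 3, 4, 5, 6] (2->19, 3->8, 4->12, 5->7, 6->9), giving [19, 8, 12, 7, 9]. So chunk = [19, 8, 12, 7, 9]. chunk has length 5. The slice chunk[::2] selects indices [0, 2, 4] (0->19, 2->12, 4->9), giving [19, 12, 9].

[19, 12, 9]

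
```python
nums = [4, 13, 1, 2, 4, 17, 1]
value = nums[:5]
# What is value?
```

nums has length 7. The slice nums[:5] selects indices [0, 1, 2, 3, 4] (0->4, 1->13, 2->1, 3->2, 4->4), giving [4, 13, 1, 2, 4].

[4, 13, 1, 2, 4]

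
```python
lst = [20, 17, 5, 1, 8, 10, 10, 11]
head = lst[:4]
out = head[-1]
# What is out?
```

lst has length 8. The slice lst[:4] selects indices [0, 1, 2, 3] (0->20, 1->17, 2->5, 3->1), giving [20, 17, 5, 1]. So head = [20, 17, 5, 1]. Then head[-1] = 1.

1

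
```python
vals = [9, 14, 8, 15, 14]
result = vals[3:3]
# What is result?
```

vals has length 5. The slice vals[3:3] resolves to an empty index range, so the result is [].

[]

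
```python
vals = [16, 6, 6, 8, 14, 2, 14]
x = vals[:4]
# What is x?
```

vals has length 7. The slice vals[:4] selects indices [0, 1, 2, 3] (0->16, 1->6, 2->6, 3->8), giving [16, 6, 6, 8].

[16, 6, 6, 8]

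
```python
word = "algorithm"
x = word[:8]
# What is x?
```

word has length 9. The slice word[:8] selects indices [0, 1, 2, 3, 4, 5, 6, 7] (0->'a', 1->'l', 2->'g', 3->'o', 4->'r', 5->'i', 6->'t', 7->'h'), giving 'algorith'.

'algorith'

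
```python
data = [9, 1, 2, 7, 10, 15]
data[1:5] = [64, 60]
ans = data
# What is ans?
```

data starts as [9, 1, 2, 7, 10, 15] (length 6). The slice data[1:5] covers indices [1, 2, 3, 4] with values [1, 2, 7, 10]. Replacing that slice with [64, 60] (different length) produces [9, 64, 60, 15].

[9, 64, 60, 15]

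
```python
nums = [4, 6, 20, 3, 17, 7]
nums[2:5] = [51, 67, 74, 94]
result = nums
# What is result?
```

nums starts as [4, 6, 20, 3, 17, 7] (length 6). The slice nums[2:5] covers indices [2, 3, 4] with values [20, 3, 17]. Replacing that slice with [51, 67, 74, 94] (different length) produces [4, 6, 51, 67, 74, 94, 7].

[4, 6, 51, 67, 74, 94, 7]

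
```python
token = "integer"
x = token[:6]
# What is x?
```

token has length 7. The slice token[:6] selects indices [0, 1, 2, 3, 4, 5] (0->'i', 1->'n', 2->'t', 3->'e', 4->'g', 5->'e'), giving 'intege'.

'intege'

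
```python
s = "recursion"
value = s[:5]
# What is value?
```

s has length 9. The slice s[:5] selects indices [0, 1, 2, 3, 4] (0->'r', 1->'e', 2->'c', 3->'u', 4->'r'), giving 'recur'.

'recur'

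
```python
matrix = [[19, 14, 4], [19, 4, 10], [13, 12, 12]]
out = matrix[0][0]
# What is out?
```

matrix[0] = [19, 14, 4]. Taking column 0 of that row yields 19.

19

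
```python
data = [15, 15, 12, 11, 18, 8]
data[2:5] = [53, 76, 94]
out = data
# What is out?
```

data starts as [15, 15, 12, 11, 18, 8] (length 6). The slice data[2:5] covers indices [2, 3, 4] with values [12, 11, 18]. Replacing that slice with [53, 76, 94] (same length) produces [15, 15, 53, 76, 94, 8].

[15, 15, 53, 76, 94, 8]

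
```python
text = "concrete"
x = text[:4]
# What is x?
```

text has length 8. The slice text[:4] selects indices [0, 1, 2, 3] (0->'c', 1->'o', 2->'n', 3->'c'), giving 'conc'.

'conc'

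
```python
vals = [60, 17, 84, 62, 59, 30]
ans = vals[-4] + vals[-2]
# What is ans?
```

vals has length 6. Negative index -4 maps to positive index 6 + (-4) = 2. vals[2] = 84.
vals has length 6. Negative index -2 maps to positive index 6 + (-2) = 4. vals[4] = 59.
Sum: 84 + 59 = 143.

143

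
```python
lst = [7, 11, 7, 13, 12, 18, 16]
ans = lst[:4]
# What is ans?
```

lst has length 7. The slice lst[:4] selects indices [0, 1, 2, 3] (0->7, 1->11, 2->7, 3->13), giving [7, 11, 7, 13].

[7, 11, 7, 13]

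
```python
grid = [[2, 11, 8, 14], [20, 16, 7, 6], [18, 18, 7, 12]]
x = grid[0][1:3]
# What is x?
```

grid[0] = [2, 11, 8, 14]. grid[0] has length 4. The slice grid[0][1:3] selects indices [1, 2] (1->11, 2->8), giving [11, 8].

[11, 8]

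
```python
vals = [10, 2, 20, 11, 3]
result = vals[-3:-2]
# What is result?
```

vals has length 5. The slice vals[-3:-2] selects indices [2] (2->20), giving [20].

[20]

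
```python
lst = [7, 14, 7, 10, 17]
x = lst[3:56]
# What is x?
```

lst has length 5. The slice lst[3:56] selects indices [3, 4] (3->10, 4->17), giving [10, 17].

[10, 17]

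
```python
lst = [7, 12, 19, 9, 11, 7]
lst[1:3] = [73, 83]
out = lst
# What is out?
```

lst starts as [7, 12, 19, 9, 11, 7] (length 6). The slice lst[1:3] covers indices [1, 2] with values [12, 19]. Replacing that slice with [73, 83] (same length) produces [7, 73, 83, 9, 11, 7].

[7, 73, 83, 9, 11, 7]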